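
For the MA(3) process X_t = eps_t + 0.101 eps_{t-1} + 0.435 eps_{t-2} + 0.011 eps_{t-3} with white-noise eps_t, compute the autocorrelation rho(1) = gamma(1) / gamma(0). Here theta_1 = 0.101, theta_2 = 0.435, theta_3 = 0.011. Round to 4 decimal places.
\rho(1) = 0.1248

For an MA(q) process with theta_0 = 1, the autocovariance is
  gamma(k) = sigma^2 * sum_{i=0..q-k} theta_i * theta_{i+k},
and rho(k) = gamma(k) / gamma(0). Sigma^2 cancels.
  numerator   = (1)*(0.101) + (0.101)*(0.435) + (0.435)*(0.011) = 0.14972.
  denominator = (1)^2 + (0.101)^2 + (0.435)^2 + (0.011)^2 = 1.199547.
  rho(1) = 0.14972 / 1.199547 = 0.1248.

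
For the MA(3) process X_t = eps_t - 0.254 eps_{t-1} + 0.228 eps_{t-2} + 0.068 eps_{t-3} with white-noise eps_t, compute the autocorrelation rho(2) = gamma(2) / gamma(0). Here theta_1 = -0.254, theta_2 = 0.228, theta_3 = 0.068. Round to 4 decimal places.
\rho(2) = 0.1880

For an MA(q) process with theta_0 = 1, the autocovariance is
  gamma(k) = sigma^2 * sum_{i=0..q-k} theta_i * theta_{i+k},
and rho(k) = gamma(k) / gamma(0). Sigma^2 cancels.
  numerator   = (1)*(0.228) + (-0.254)*(0.068) = 0.210728.
  denominator = (1)^2 + (-0.254)^2 + (0.228)^2 + (0.068)^2 = 1.121124.
  rho(2) = 0.210728 / 1.121124 = 0.1880.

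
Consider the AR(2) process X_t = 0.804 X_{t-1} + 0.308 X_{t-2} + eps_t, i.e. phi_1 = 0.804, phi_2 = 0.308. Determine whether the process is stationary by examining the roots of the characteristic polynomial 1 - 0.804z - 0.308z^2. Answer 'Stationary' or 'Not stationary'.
\text{Not stationary}

The AR(p) characteristic polynomial is P(z) = 1 - 0.804z - 0.308z^2.
Stationarity requires all roots to lie outside the unit circle, i.e. |z| > 1 for every root.
Set 1 + (-0.804) z + (-0.308) z^2 = 0, i.e. a z^2 + b z + c = 0 with a = -0.308, b = -0.804, c = 1.
Discriminant D = b^2 - 4ac = (-0.804)^2 - 4*(-0.308)*1 = 0.646416 - (-1.232) = 1.878416.
D >= 0, so the roots are real: z = (-b +/- sqrt(D)) / (2a) = (0.804 +/- 1.370553) / (-0.616).
  z_1 = (0.804 + 1.370553) / (-0.616) = -3.5301,   |z_1| = 3.5301.
  z_2 = (0.804 - 1.370553) / (-0.616) = 0.9197,   |z_2| = 0.9197.
Moduli of all roots: 3.5301, 0.9197.
All moduli strictly greater than 1? No.
Verdict: Not stationary.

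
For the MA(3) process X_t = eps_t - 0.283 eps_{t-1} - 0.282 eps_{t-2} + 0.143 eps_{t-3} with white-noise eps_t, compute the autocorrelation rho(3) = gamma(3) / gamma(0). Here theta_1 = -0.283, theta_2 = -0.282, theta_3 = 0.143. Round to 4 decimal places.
\rho(3) = 0.1212

For an MA(q) process with theta_0 = 1, the autocovariance is
  gamma(k) = sigma^2 * sum_{i=0..q-k} theta_i * theta_{i+k},
and rho(k) = gamma(k) / gamma(0). Sigma^2 cancels.
  numerator   = (1)*(0.143) = 0.143.
  denominator = (1)^2 + (-0.283)^2 + (-0.282)^2 + (0.143)^2 = 1.180062.
  rho(3) = 0.143 / 1.180062 = 0.1212.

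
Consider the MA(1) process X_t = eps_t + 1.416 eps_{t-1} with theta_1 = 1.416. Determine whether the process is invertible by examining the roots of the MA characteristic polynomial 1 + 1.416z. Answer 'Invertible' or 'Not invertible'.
\text{Not invertible}

The MA(q) characteristic polynomial is P(z) = 1 + 1.416z.
Invertibility requires all roots to lie outside the unit circle, i.e. |z| > 1 for every root.
This is linear in z: 1 + (1.416) z = 0  =>  z = -1/(1.416) = -0.706215,  |z| = 0.706215.
Moduli of all roots: 0.7062.
All moduli strictly greater than 1? No.
Verdict: Not invertible.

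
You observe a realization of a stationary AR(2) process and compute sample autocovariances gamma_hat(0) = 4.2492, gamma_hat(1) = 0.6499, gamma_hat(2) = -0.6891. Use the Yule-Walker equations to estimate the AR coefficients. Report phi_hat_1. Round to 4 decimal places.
\hat\phi_{1} = 0.1820

The Yule-Walker equations for an AR(p) process read, in matrix form,
  Gamma_p phi = r_p,   with   (Gamma_p)_{ij} = gamma(|i - j|),
                       (r_p)_i = gamma(i),   i,j = 1..p.
Substitute the sample gammas (Toeplitz matrix and right-hand side of size 2):
  Gamma_p = [[4.2492, 0.6499], [0.6499, 4.2492]]
  r_p     = [0.6499, -0.6891]
Written out:
  4.2492 phi_1 + 0.6499 phi_2 = 0.6499
  0.6499 phi_1 + 4.2492 phi_2 = -0.6891
Solve by Cramer's rule:
  det = gamma(0)^2 - gamma(1)^2 = (4.2492)^2 - (0.6499)^2 = 18.05570064 - 0.42237001 = 17.63333063
  phi_hat_1 = [gamma(1) gamma(0) - gamma(1) gamma(2)] / det = [(0.6499)(4.2492) - (0.6499)(-0.6891)] / 17.63333063 = 3.20940117 / 17.63333063 = 0.182
  phi_hat_2 = [gamma(0) gamma(2) - gamma(1)^2] / det = [(4.2492)(-0.6891) - (0.6499)^2] / 17.63333063 = -3.35049373 / 17.63333063 = -0.19
So phi_hat = [0.1820, -0.1900].
Therefore phi_hat_1 = 0.1820.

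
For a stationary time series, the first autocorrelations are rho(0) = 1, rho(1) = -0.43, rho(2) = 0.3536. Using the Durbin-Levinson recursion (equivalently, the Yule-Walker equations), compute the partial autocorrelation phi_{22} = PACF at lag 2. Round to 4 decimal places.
\phi_{22} = 0.2070

The PACF at lag k is phi_{kk}, the last component of the solution
to the Yule-Walker system G_k phi = r_k where
  (G_k)_{ij} = rho(|i - j|), (r_k)_i = rho(i), i,j = 1..k.
Equivalently, Durbin-Levinson gives phi_{kk} iteratively:
  phi_{11} = rho(1)
  phi_{kk} = [rho(k) - sum_{j=1..k-1} phi_{k-1,j} rho(k-j)]
            / [1 - sum_{j=1..k-1} phi_{k-1,j} rho(j)],
  phi_{k,j} = phi_{k-1,j} - phi_{kk} phi_{k-1,k-j},  j = 1..k-1.
Step k = 1:
  phi_11 = rho(1) = -0.43.
Step k = 2:
  phi_22 = [rho(2) - phi_11 rho(1)] / [1 - phi_11 rho(1)] = [0.3536 - (-0.43)(-0.43)] / [1 - (-0.43)(-0.43)]
         = 0.1687 / 0.8151 = 0.207.
Therefore phi_{22} = 0.2070.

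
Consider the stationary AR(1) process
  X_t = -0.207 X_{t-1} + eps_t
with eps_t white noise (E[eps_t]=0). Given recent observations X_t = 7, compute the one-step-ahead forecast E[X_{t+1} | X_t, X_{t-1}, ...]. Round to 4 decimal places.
E[X_{t+1} \mid \mathcal F_t] = -1.4490

For an AR(p) model X_t = c + sum_i phi_i X_{t-i} + eps_t, the
one-step-ahead conditional mean is
  E[X_{t+1} | X_t, ...] = c + sum_i phi_i X_{t+1-i}.
Substitute known values:
  E[X_{t+1} | ...] = (-0.207) * (7)
                   = -1.4490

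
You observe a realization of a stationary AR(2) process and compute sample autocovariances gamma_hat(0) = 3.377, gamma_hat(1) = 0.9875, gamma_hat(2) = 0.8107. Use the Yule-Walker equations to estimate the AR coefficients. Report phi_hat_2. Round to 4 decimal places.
\hat\phi_{2} = 0.1690

The Yule-Walker equations for an AR(p) process read, in matrix form,
  Gamma_p phi = r_p,   with   (Gamma_p)_{ij} = gamma(|i - j|),
                       (r_p)_i = gamma(i),   i,j = 1..p.
Substitute the sample gammas (Toeplitz matrix and right-hand side of size 2):
  Gamma_p = [[3.377, 0.9875], [0.9875, 3.377]]
  r_p     = [0.9875, 0.8107]
Written out:
  3.377 phi_1 + 0.9875 phi_2 = 0.9875
  0.9875 phi_1 + 3.377 phi_2 = 0.8107
Solve by Cramer's rule:
  det = gamma(0)^2 - gamma(1)^2 = (3.377)^2 - (0.9875)^2 = 11.404129 - 0.97515625 = 10.42897275
  phi_hat_1 = [gamma(1) gamma(0) - gamma(1) gamma(2)] / det = [(0.9875)(3.377) - (0.9875)(0.8107)] / 10.42897275 = 2.53422125 / 10.42897275 = 0.243
  phi_hat_2 = [gamma(0) gamma(2) - gamma(1)^2] / det = [(3.377)(0.8107) - (0.9875)^2] / 10.42897275 = 1.76257765 / 10.42897275 = 0.169
So phi_hat = [0.2430, 0.1690].
Therefore phi_hat_2 = 0.1690.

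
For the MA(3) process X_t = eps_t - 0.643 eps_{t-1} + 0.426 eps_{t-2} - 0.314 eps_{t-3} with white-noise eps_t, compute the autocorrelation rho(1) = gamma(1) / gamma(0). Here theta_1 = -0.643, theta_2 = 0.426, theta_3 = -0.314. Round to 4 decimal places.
\rho(1) = -0.6204

For an MA(q) process with theta_0 = 1, the autocovariance is
  gamma(k) = sigma^2 * sum_{i=0..q-k} theta_i * theta_{i+k},
and rho(k) = gamma(k) / gamma(0). Sigma^2 cancels.
  numerator   = (1)*(-0.643) + (-0.643)*(0.426) + (0.426)*(-0.314) = -1.050682.
  denominator = (1)^2 + (-0.643)^2 + (0.426)^2 + (-0.314)^2 = 1.693521.
  rho(1) = -1.050682 / 1.693521 = -0.6204.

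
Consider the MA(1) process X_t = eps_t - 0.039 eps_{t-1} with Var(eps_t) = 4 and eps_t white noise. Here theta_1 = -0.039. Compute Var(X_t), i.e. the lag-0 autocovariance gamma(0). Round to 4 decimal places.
\gamma(0) = 4.0061

For an MA(q) process X_t = eps_t + sum_i theta_i eps_{t-i} with
Var(eps_t) = sigma^2, the variance is
  gamma(0) = sigma^2 * (1 + sum_i theta_i^2).
  sum_i theta_i^2 = (-0.039)^2 = 0.001521.
  gamma(0) = 4 * (1 + 0.001521) = 4 * 1.001521 = 4.006084, which rounds to 4.0061.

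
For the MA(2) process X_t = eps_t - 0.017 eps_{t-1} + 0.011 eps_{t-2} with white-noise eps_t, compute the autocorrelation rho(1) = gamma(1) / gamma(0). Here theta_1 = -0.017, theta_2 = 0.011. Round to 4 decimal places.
\rho(1) = -0.0172

For an MA(q) process with theta_0 = 1, the autocovariance is
  gamma(k) = sigma^2 * sum_{i=0..q-k} theta_i * theta_{i+k},
and rho(k) = gamma(k) / gamma(0). Sigma^2 cancels.
  numerator   = (1)*(-0.017) + (-0.017)*(0.011) = -0.017187.
  denominator = (1)^2 + (-0.017)^2 + (0.011)^2 = 1.00041.
  rho(1) = -0.017187 / 1.00041 = -0.0172.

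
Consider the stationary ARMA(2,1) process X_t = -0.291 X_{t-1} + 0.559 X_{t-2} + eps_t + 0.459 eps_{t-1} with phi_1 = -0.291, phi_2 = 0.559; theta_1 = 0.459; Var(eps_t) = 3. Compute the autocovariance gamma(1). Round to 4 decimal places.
\gamma(1) = 0.0374

Multiply the model equation by X_{t-k} and take expectations. With theta_0 = psi_0 = 1 and psi_j the MA(infinity) weights, this gives
  gamma(k) - sum_i phi_i gamma(k-i) = c_k,
  c_k = sigma^2 * sum_{j=k..q} theta_j psi_{j-k}   (c_k = 0 for k > q),
using gamma(-m) = gamma(m).
psi-weights needed (psi_j = theta_j + sum_i phi_i psi_{j-i}):
  psi_1 = theta_1 + phi_1 = 0.459 + (-0.291) = 0.168
Right-hand sides:
  c_0 = sigma^2 (1 + theta_1 psi_1) = 3 * (1 + (0.459)(0.168)) = 3 * 1.077112 = 3.231336
  c_1 = sigma^2 theta_1 = 3 * (0.459) = 1.377
  c_2 = 0
Equations for k = 0, 1, 2 (AR order 2, c_2 = 0):
  (E0) gamma(0) = phi_1 gamma(1) + phi_2 gamma(2) + c_0
  (E1) gamma(1) = phi_1 gamma(0) + phi_2 gamma(1) + c_1
  (E2) gamma(2) = phi_1 gamma(1) + phi_2 gamma(0)
From (E1): gamma(1) = A gamma(0) + B with
  A = phi_1 / (1 - phi_2) = -0.291 / 0.441 = -0.659864,   B = c_1 / (1 - phi_2) = 1.377 / 0.441 = 3.122449.
Insert (E2) into (E0): gamma(0) (1 - phi_2^2) = phi_1 (1 + phi_2) gamma(1) + c_0.
  phi_1 (1 + phi_2) = (-0.291)(1.559) = -0.453669,   1 - phi_2^2 = 0.687519.
Replace gamma(1) by A gamma(0) + B and collect gamma(0):
  gamma(0) [0.687519 - (-0.453669)(-0.659864)] = (-0.453669)(3.122449) + 3.231336
  gamma(0) * 0.388159 = 1.814778
  gamma(0) = 1.814778 / 0.388159 = 4.675344.
  gamma(1) = A gamma(0) + B = (-0.659864)(4.675344) + (3.122449) = 0.037358.
Therefore gamma(1) = 0.0374 (to 4 decimal places).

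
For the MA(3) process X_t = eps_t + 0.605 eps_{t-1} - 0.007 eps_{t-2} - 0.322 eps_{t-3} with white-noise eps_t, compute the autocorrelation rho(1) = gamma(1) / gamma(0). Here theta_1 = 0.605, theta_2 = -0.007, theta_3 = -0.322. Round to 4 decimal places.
\rho(1) = 0.4103

For an MA(q) process with theta_0 = 1, the autocovariance is
  gamma(k) = sigma^2 * sum_{i=0..q-k} theta_i * theta_{i+k},
and rho(k) = gamma(k) / gamma(0). Sigma^2 cancels.
  numerator   = (1)*(0.605) + (0.605)*(-0.007) + (-0.007)*(-0.322) = 0.603019.
  denominator = (1)^2 + (0.605)^2 + (-0.007)^2 + (-0.322)^2 = 1.469758.
  rho(1) = 0.603019 / 1.469758 = 0.4103.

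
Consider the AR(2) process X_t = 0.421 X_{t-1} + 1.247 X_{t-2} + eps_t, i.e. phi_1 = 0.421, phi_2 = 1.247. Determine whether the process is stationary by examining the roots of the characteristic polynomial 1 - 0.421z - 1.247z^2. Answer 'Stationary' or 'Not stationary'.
\text{Not stationary}

The AR(p) characteristic polynomial is P(z) = 1 - 0.421z - 1.247z^2.
Stationarity requires all roots to lie outside the unit circle, i.e. |z| > 1 for every root.
Set 1 + (-0.421) z + (-1.247) z^2 = 0, i.e. a z^2 + b z + c = 0 with a = -1.247, b = -0.421, c = 1.
Discriminant D = b^2 - 4ac = (-0.421)^2 - 4*(-1.247)*1 = 0.177241 - (-4.988) = 5.165241.
D >= 0, so the roots are real: z = (-b +/- sqrt(D)) / (2a) = (0.421 +/- 2.272717) / (-2.494).
  z_1 = (0.421 + 2.272717) / (-2.494) = -1.0801,   |z_1| = 1.0801.
  z_2 = (0.421 - 2.272717) / (-2.494) = 0.7425,   |z_2| = 0.7425.
Moduli of all roots: 1.0801, 0.7425.
All moduli strictly greater than 1? No.
Verdict: Not stationary.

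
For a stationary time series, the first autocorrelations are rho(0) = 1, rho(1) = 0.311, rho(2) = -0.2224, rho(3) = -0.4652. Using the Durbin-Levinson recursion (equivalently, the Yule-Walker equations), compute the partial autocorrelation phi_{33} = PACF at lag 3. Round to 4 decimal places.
\phi_{33} = -0.3311

The PACF at lag k is phi_{kk}, the last component of the solution
to the Yule-Walker system G_k phi = r_k where
  (G_k)_{ij} = rho(|i - j|), (r_k)_i = rho(i), i,j = 1..k.
Equivalently, Durbin-Levinson gives phi_{kk} iteratively:
  phi_{11} = rho(1)
  phi_{kk} = [rho(k) - sum_{j=1..k-1} phi_{k-1,j} rho(k-j)]
            / [1 - sum_{j=1..k-1} phi_{k-1,j} rho(j)],
  phi_{k,j} = phi_{k-1,j} - phi_{kk} phi_{k-1,k-j},  j = 1..k-1.
Step k = 1:
  phi_11 = rho(1) = 0.311.
Step k = 2:
  phi_22 = [rho(2) - phi_11 rho(1)] / [1 - phi_11 rho(1)] = [-0.2224 - (0.311)(0.311)] / [1 - (0.311)(0.311)]
         = -0.319121 / 0.903279 = -0.353292.
  Update: phi_21 = phi_11 - phi_22 phi_11 = 0.311 - (-0.353292)(0.311) = 0.420874.
Step k = 3:
  phi_33 = [rho(3) - phi_21 rho(2) - phi_22 rho(1)] / [1 - phi_21 rho(1) - phi_22 rho(2)]
    numerator   = -0.4652 - (0.420874)(-0.2224) - (-0.353292)(0.311) = -0.26172396
    denominator = 1 - (0.420874)(0.311) - (-0.353292)(-0.2224) = 0.79053619
  phi_33 = -0.26172396 / 0.79053619 = -0.3311.
Therefore phi_{33} = -0.3311.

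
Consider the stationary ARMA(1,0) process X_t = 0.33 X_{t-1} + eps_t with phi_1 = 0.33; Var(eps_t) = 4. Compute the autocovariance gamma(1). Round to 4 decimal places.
\gamma(1) = 1.4813

Multiply the model equation by X_{t-k} and take expectations. With theta_0 = psi_0 = 1 and psi_j the MA(infinity) weights, this gives
  gamma(k) - sum_i phi_i gamma(k-i) = c_k,
  c_k = sigma^2 * sum_{j=k..q} theta_j psi_{j-k}   (c_k = 0 for k > q),
using gamma(-m) = gamma(m).
Pure AR (q = 0): c_0 = sigma^2 = 4, c_k = 0 for k >= 1.
Equations for k = 0 and k = 1 (AR order 1):
  gamma(0) = phi_1 gamma(1) + c_0
  gamma(1) = phi_1 gamma(0) + c_1
Substituting the second into the first: gamma(0) (1 - phi_1^2) = c_0 + phi_1 c_1, so
  gamma(0) = c_0 / (1 - phi_1^2) = 4 / (1 - (0.33)^2) = 4 / 0.8911 = 4.488834.
  gamma(1) = phi_1 gamma(0) = (0.33)(4.488834) = 1.481315.
Therefore gamma(1) = 1.4813 (to 4 decimal places).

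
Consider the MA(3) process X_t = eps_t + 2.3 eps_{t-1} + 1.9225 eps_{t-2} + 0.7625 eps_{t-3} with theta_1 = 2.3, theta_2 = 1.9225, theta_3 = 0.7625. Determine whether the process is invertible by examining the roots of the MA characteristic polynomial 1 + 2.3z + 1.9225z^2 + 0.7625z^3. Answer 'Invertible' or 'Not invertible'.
\text{Not invertible}

The MA(q) characteristic polynomial is P(z) = 1 + 2.3z + 1.9225z^2 + 0.7625z^3.
Invertibility requires all roots to lie outside the unit circle, i.e. |z| > 1 for every root.
Degree 3: look for a simple real root z0 first, then factor out (1 - z/z0) and solve the remaining quadratic.
Testing z0 = -0.8: P(-0.8) = 1 + (2.3)(-0.8) + (1.9225)(-0.8)^2 + (0.7625)(-0.8)^3
  = 1 + (-1.84) + (1.2304) + (-0.3904) = 0.  So z_0 = -0.8 is a root, |z_0| = 0.8.
Divide out the factor (1 + 1.25 z) = (1 - z/z0) (since 1/z0 = -1.25):
  P(z) = (1 + 1.25 z)(1 + (1.05) z + (0.61) z^2)
  [check: z-coef 1.05 - (-1.25) = 2.3; z^2-coef 0.61 - (-1.25)(1.05) = 1.9225; z^3-coef -(-1.25)(0.61) = 0.7625.]
Remaining roots from the quadratic factor 1 + (1.05) z + (0.61) z^2:
  Set 1 + (1.05) z + (0.61) z^2 = 0, i.e. a z^2 + b z + c = 0 with a = 0.61, b = 1.05, c = 1.
  Discriminant D = b^2 - 4ac = (1.05)^2 - 4*(0.61)*1 = 1.1025 - (2.44) = -1.3375.
  D < 0, so the roots are the complex-conjugate pair z = (-b +/- i sqrt(-D)) / (2a) = -0.8607 +/- 0.948i.
  For a conjugate pair |z|^2 = z * conj(z) = (product of roots) = c/a = 1/(0.61) = 1.639344, so |z| = sqrt(1.639344) = 1.2804 for both roots.
Moduli of all roots: 0.8000, 1.2804, 1.2804.
All moduli strictly greater than 1? No.
Verdict: Not invertible.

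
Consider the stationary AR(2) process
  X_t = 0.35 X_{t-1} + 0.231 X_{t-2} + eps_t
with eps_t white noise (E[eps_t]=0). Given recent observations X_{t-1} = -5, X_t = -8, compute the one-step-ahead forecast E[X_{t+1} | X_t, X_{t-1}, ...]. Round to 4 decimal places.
E[X_{t+1} \mid \mathcal F_t] = -3.9550

For an AR(p) model X_t = c + sum_i phi_i X_{t-i} + eps_t, the
one-step-ahead conditional mean is
  E[X_{t+1} | X_t, ...] = c + sum_i phi_i X_{t+1-i}.
Substitute known values:
  E[X_{t+1} | ...] = (0.35) * (-8) + (0.231) * (-5)
                   = -3.9550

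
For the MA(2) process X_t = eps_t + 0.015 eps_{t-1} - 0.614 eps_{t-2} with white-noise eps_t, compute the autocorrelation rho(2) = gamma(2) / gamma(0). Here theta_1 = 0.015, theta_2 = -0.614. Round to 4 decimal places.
\rho(2) = -0.4458

For an MA(q) process with theta_0 = 1, the autocovariance is
  gamma(k) = sigma^2 * sum_{i=0..q-k} theta_i * theta_{i+k},
and rho(k) = gamma(k) / gamma(0). Sigma^2 cancels.
  numerator   = (1)*(-0.614) = -0.614.
  denominator = (1)^2 + (0.015)^2 + (-0.614)^2 = 1.377221.
  rho(2) = -0.614 / 1.377221 = -0.4458.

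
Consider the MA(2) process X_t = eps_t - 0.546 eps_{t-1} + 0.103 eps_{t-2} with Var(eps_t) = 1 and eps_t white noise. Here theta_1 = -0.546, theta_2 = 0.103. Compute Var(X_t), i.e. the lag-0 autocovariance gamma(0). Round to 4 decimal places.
\gamma(0) = 1.3087

For an MA(q) process X_t = eps_t + sum_i theta_i eps_{t-i} with
Var(eps_t) = sigma^2, the variance is
  gamma(0) = sigma^2 * (1 + sum_i theta_i^2).
  sum_i theta_i^2 = (-0.546)^2 + (0.103)^2 = 0.298116 + 0.010609 = 0.308725.
  gamma(0) = 1 * (1 + 0.308725) = 1 * 1.308725 = 1.308725, which rounds to 1.3087.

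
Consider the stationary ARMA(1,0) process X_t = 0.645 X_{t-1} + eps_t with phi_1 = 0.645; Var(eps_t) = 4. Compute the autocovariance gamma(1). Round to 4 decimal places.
\gamma(1) = 4.4180

Multiply the model equation by X_{t-k} and take expectations. With theta_0 = psi_0 = 1 and psi_j the MA(infinity) weights, this gives
  gamma(k) - sum_i phi_i gamma(k-i) = c_k,
  c_k = sigma^2 * sum_{j=k..q} theta_j psi_{j-k}   (c_k = 0 for k > q),
using gamma(-m) = gamma(m).
Pure AR (q = 0): c_0 = sigma^2 = 4, c_k = 0 for k >= 1.
Equations for k = 0 and k = 1 (AR order 1):
  gamma(0) = phi_1 gamma(1) + c_0
  gamma(1) = phi_1 gamma(0) + c_1
Substituting the second into the first: gamma(0) (1 - phi_1^2) = c_0 + phi_1 c_1, so
  gamma(0) = c_0 / (1 - phi_1^2) = 4 / (1 - (0.645)^2) = 4 / 0.583975 = 6.849608.
  gamma(1) = phi_1 gamma(0) = (0.645)(6.849608) = 4.417997.
Therefore gamma(1) = 4.4180 (to 4 decimal places).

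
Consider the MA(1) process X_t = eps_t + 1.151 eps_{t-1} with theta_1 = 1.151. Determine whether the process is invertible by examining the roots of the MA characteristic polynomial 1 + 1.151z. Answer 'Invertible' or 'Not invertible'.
\text{Not invertible}

The MA(q) characteristic polynomial is P(z) = 1 + 1.151z.
Invertibility requires all roots to lie outside the unit circle, i.e. |z| > 1 for every root.
This is linear in z: 1 + (1.151) z = 0  =>  z = -1/(1.151) = -0.86881,  |z| = 0.86881.
Moduli of all roots: 0.8688.
All moduli strictly greater than 1? No.
Verdict: Not invertible.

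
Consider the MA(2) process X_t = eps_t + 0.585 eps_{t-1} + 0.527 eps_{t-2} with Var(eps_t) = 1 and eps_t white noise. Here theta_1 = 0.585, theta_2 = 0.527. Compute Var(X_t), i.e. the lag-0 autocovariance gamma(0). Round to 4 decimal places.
\gamma(0) = 1.6200

For an MA(q) process X_t = eps_t + sum_i theta_i eps_{t-i} with
Var(eps_t) = sigma^2, the variance is
  gamma(0) = sigma^2 * (1 + sum_i theta_i^2).
  sum_i theta_i^2 = (0.585)^2 + (0.527)^2 = 0.342225 + 0.277729 = 0.619954.
  gamma(0) = 1 * (1 + 0.619954) = 1 * 1.619954 = 1.619954, which rounds to 1.6200.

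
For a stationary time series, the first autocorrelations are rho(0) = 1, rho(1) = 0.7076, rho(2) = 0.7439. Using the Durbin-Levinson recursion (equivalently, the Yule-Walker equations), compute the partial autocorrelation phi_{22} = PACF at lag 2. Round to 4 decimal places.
\phi_{22} = 0.4871

The PACF at lag k is phi_{kk}, the last component of the solution
to the Yule-Walker system G_k phi = r_k where
  (G_k)_{ij} = rho(|i - j|), (r_k)_i = rho(i), i,j = 1..k.
Equivalently, Durbin-Levinson gives phi_{kk} iteratively:
  phi_{11} = rho(1)
  phi_{kk} = [rho(k) - sum_{j=1..k-1} phi_{k-1,j} rho(k-j)]
            / [1 - sum_{j=1..k-1} phi_{k-1,j} rho(j)],
  phi_{k,j} = phi_{k-1,j} - phi_{kk} phi_{k-1,k-j},  j = 1..k-1.
Step k = 1:
  phi_11 = rho(1) = 0.7076.
Step k = 2:
  phi_22 = [rho(2) - phi_11 rho(1)] / [1 - phi_11 rho(1)] = [0.7439 - (0.7076)(0.7076)] / [1 - (0.7076)(0.7076)]
         = 0.24320224 / 0.49930224 = 0.4871.
Therefore phi_{22} = 0.4871.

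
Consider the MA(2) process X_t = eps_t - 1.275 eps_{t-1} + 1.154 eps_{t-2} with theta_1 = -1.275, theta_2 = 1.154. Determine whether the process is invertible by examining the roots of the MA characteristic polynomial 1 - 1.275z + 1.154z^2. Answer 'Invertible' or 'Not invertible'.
\text{Not invertible}

The MA(q) characteristic polynomial is P(z) = 1 - 1.275z + 1.154z^2.
Invertibility requires all roots to lie outside the unit circle, i.e. |z| > 1 for every root.
Set 1 + (-1.275) z + (1.154) z^2 = 0, i.e. a z^2 + b z + c = 0 with a = 1.154, b = -1.275, c = 1.
Discriminant D = b^2 - 4ac = (-1.275)^2 - 4*(1.154)*1 = 1.625625 - (4.616) = -2.990375.
D < 0, so the roots are the complex-conjugate pair z = (-b +/- i sqrt(-D)) / (2a) = 0.5524 +/- 0.7493i.
For a conjugate pair |z|^2 = z * conj(z) = (product of roots) = c/a = 1/(1.154) = 0.866551, so |z| = sqrt(0.866551) = 0.9309 for both roots.
Moduli of all roots: 0.9309, 0.9309.
All moduli strictly greater than 1? No.
Verdict: Not invertible.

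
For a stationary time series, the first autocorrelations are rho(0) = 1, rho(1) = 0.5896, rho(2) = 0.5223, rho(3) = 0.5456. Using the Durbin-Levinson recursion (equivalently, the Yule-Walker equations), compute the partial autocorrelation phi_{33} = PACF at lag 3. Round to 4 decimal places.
\phi_{33} = 0.2679

The PACF at lag k is phi_{kk}, the last component of the solution
to the Yule-Walker system G_k phi = r_k where
  (G_k)_{ij} = rho(|i - j|), (r_k)_i = rho(i), i,j = 1..k.
Equivalently, Durbin-Levinson gives phi_{kk} iteratively:
  phi_{11} = rho(1)
  phi_{kk} = [rho(k) - sum_{j=1..k-1} phi_{k-1,j} rho(k-j)]
            / [1 - sum_{j=1..k-1} phi_{k-1,j} rho(j)],
  phi_{k,j} = phi_{k-1,j} - phi_{kk} phi_{k-1,k-j},  j = 1..k-1.
Step k = 1:
  phi_11 = rho(1) = 0.5896.
Step k = 2:
  phi_22 = [rho(2) - phi_11 rho(1)] / [1 - phi_11 rho(1)] = [0.5223 - (0.5896)(0.5896)] / [1 - (0.5896)(0.5896)]
         = 0.17467184 / 0.65237184 = 0.267749.
  Update: phi_21 = phi_11 - phi_22 phi_11 = 0.5896 - (0.267749)(0.5896) = 0.431735.
Step k = 3:
  phi_33 = [rho(3) - phi_21 rho(2) - phi_22 rho(1)] / [1 - phi_21 rho(1) - phi_22 rho(2)]
    numerator   = 0.5456 - (0.431735)(0.5223) - (0.267749)(0.5896) = 0.16223993
    denominator = 1 - (0.431735)(0.5896) - (0.267749)(0.5223) = 0.60560365
  phi_33 = 0.16223993 / 0.60560365 = 0.2679.
Therefore phi_{33} = 0.2679.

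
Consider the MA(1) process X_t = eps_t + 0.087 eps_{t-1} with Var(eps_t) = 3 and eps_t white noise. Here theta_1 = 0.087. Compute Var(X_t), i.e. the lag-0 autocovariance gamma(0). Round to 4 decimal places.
\gamma(0) = 3.0227

For an MA(q) process X_t = eps_t + sum_i theta_i eps_{t-i} with
Var(eps_t) = sigma^2, the variance is
  gamma(0) = sigma^2 * (1 + sum_i theta_i^2).
  sum_i theta_i^2 = (0.087)^2 = 0.007569.
  gamma(0) = 3 * (1 + 0.007569) = 3 * 1.007569 = 3.022707, which rounds to 3.0227.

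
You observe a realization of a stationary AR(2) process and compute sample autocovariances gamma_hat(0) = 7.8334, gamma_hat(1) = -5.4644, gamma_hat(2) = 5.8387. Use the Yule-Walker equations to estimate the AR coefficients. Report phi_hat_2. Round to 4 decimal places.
\hat\phi_{2} = 0.5040

The Yule-Walker equations for an AR(p) process read, in matrix form,
  Gamma_p phi = r_p,   with   (Gamma_p)_{ij} = gamma(|i - j|),
                       (r_p)_i = gamma(i),   i,j = 1..p.
Substitute the sample gammas (Toeplitz matrix and right-hand side of size 2):
  Gamma_p = [[7.8334, -5.4644], [-5.4644, 7.8334]]
  r_p     = [-5.4644, 5.8387]
Written out:
  7.8334 phi_1 - 5.4644 phi_2 = -5.4644
  -5.4644 phi_1 + 7.8334 phi_2 = 5.8387
Solve by Cramer's rule:
  det = gamma(0)^2 - gamma(1)^2 = (7.8334)^2 - (-5.4644)^2 = 61.36215556 - 29.85966736 = 31.5024882
  phi_hat_1 = [gamma(1) gamma(0) - gamma(1) gamma(2)] / det = [(-5.4644)(7.8334) - (-5.4644)(5.8387)] / 31.5024882 = -10.89983868 / 31.5024882 = -0.346
  phi_hat_2 = [gamma(0) gamma(2) - gamma(1)^2] / det = [(7.8334)(5.8387) - (-5.4644)^2] / 31.5024882 = 15.87720522 / 31.5024882 = 0.504
So phi_hat = [-0.3460, 0.5040].
Therefore phi_hat_2 = 0.5040.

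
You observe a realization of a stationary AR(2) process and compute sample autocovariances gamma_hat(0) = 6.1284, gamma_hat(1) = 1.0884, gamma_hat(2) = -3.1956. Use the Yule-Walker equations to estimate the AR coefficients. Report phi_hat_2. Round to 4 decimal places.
\hat\phi_{2} = -0.5710

The Yule-Walker equations for an AR(p) process read, in matrix form,
  Gamma_p phi = r_p,   with   (Gamma_p)_{ij} = gamma(|i - j|),
                       (r_p)_i = gamma(i),   i,j = 1..p.
Substitute the sample gammas (Toeplitz matrix and right-hand side of size 2):
  Gamma_p = [[6.1284, 1.0884], [1.0884, 6.1284]]
  r_p     = [1.0884, -3.1956]
Written out:
  6.1284 phi_1 + 1.0884 phi_2 = 1.0884
  1.0884 phi_1 + 6.1284 phi_2 = -3.1956
Solve by Cramer's rule:
  det = gamma(0)^2 - gamma(1)^2 = (6.1284)^2 - (1.0884)^2 = 37.55728656 - 1.18461456 = 36.372672
  phi_hat_1 = [gamma(1) gamma(0) - gamma(1) gamma(2)] / det = [(1.0884)(6.1284) - (1.0884)(-3.1956)] / 36.372672 = 10.1482416 / 36.372672 = 0.279
  phi_hat_2 = [gamma(0) gamma(2) - gamma(1)^2] / det = [(6.1284)(-3.1956) - (1.0884)^2] / 36.372672 = -20.7685296 / 36.372672 = -0.571
So phi_hat = [0.2790, -0.5710].
Therefore phi_hat_2 = -0.5710.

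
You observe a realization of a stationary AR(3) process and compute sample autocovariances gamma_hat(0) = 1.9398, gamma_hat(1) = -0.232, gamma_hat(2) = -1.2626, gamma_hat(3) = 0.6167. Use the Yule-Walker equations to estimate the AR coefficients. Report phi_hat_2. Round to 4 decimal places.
\hat\phi_{2} = -0.6350

The Yule-Walker equations for an AR(p) process read, in matrix form,
  Gamma_p phi = r_p,   with   (Gamma_p)_{ij} = gamma(|i - j|),
                       (r_p)_i = gamma(i),   i,j = 1..p.
Substitute the sample gammas (Toeplitz matrix and right-hand side of size 3):
  Gamma_p = [[1.9398, -0.232, -1.2626], [-0.232, 1.9398, -0.232], [-1.2626, -0.232, 1.9398]]
  r_p     = [-0.232, -1.2626, 0.6167]
Written out (R1..R3):
  (R1) 1.9398 phi_1 - 0.232 phi_2 - 1.2626 phi_3 = -0.232
  (R2) -0.232 phi_1 + 1.9398 phi_2 - 0.232 phi_3 = -1.2626
  (R3) -1.2626 phi_1 - 0.232 phi_2 + 1.9398 phi_3 = 0.6167
Gaussian elimination:
  R2 <- R2 - (-0.232/1.9398) R1 = R2 - (-0.1196) R1:  1.912053 phi_2 - 0.383007 phi_3 = -1.290347
  R3 <- R3 - (-1.2626/1.9398) R1 = R3 - (-0.650892) R1:  -0.383007 phi_2 + 1.117984 phi_3 = 0.465693
  R3 <- R3 - (-0.383007/1.912053) R2 = R3 - (-0.200312) R2:  1.041263 phi_3 = 0.207221
Back-substitution:
  phi_hat_3 = 0.207221 / 1.041263 = 0.199009
  phi_hat_2 = (-1.290347 - (-0.383007)(0.199009)) / 1.912053 = -0.634985
  phi_hat_1 = (-0.232 - (-0.232)(-0.634985) - (-1.2626)(0.199009)) / 1.9398 = -0.066011
So phi_hat = [-0.0660, -0.6350, 0.1990].
Therefore phi_hat_2 = -0.6350.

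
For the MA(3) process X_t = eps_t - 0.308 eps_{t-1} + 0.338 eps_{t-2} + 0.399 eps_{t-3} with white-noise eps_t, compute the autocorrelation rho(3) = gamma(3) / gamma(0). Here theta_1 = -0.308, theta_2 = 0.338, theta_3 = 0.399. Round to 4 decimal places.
\rho(3) = 0.2916

For an MA(q) process with theta_0 = 1, the autocovariance is
  gamma(k) = sigma^2 * sum_{i=0..q-k} theta_i * theta_{i+k},
and rho(k) = gamma(k) / gamma(0). Sigma^2 cancels.
  numerator   = (1)*(0.399) = 0.399.
  denominator = (1)^2 + (-0.308)^2 + (0.338)^2 + (0.399)^2 = 1.368309.
  rho(3) = 0.399 / 1.368309 = 0.2916.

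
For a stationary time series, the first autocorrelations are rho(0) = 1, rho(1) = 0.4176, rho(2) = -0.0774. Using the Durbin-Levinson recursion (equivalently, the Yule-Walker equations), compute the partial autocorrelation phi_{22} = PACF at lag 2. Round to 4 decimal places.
\phi_{22} = -0.3050

The PACF at lag k is phi_{kk}, the last component of the solution
to the Yule-Walker system G_k phi = r_k where
  (G_k)_{ij} = rho(|i - j|), (r_k)_i = rho(i), i,j = 1..k.
Equivalently, Durbin-Levinson gives phi_{kk} iteratively:
  phi_{11} = rho(1)
  phi_{kk} = [rho(k) - sum_{j=1..k-1} phi_{k-1,j} rho(k-j)]
            / [1 - sum_{j=1..k-1} phi_{k-1,j} rho(j)],
  phi_{k,j} = phi_{k-1,j} - phi_{kk} phi_{k-1,k-j},  j = 1..k-1.
Step k = 1:
  phi_11 = rho(1) = 0.4176.
Step k = 2:
  phi_22 = [rho(2) - phi_11 rho(1)] / [1 - phi_11 rho(1)] = [-0.0774 - (0.4176)(0.4176)] / [1 - (0.4176)(0.4176)]
         = -0.25178976 / 0.82561024 = -0.305.
Therefore phi_{22} = -0.3050.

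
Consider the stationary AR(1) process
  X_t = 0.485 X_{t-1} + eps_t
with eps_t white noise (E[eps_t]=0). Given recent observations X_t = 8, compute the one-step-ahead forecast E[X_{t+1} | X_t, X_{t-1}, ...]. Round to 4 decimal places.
E[X_{t+1} \mid \mathcal F_t] = 3.8800

For an AR(p) model X_t = c + sum_i phi_i X_{t-i} + eps_t, the
one-step-ahead conditional mean is
  E[X_{t+1} | X_t, ...] = c + sum_i phi_i X_{t+1-i}.
Substitute known values:
  E[X_{t+1} | ...] = (0.485) * (8)
                   = 3.8800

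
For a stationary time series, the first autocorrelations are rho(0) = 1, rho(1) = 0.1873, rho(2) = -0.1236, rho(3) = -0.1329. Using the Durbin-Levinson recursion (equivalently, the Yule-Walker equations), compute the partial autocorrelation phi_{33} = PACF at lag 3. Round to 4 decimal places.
\phi_{33} = -0.0800

The PACF at lag k is phi_{kk}, the last component of the solution
to the Yule-Walker system G_k phi = r_k where
  (G_k)_{ij} = rho(|i - j|), (r_k)_i = rho(i), i,j = 1..k.
Equivalently, Durbin-Levinson gives phi_{kk} iteratively:
  phi_{11} = rho(1)
  phi_{kk} = [rho(k) - sum_{j=1..k-1} phi_{k-1,j} rho(k-j)]
            / [1 - sum_{j=1..k-1} phi_{k-1,j} rho(j)],
  phi_{k,j} = phi_{k-1,j} - phi_{kk} phi_{k-1,k-j},  j = 1..k-1.
Step k = 1:
  phi_11 = rho(1) = 0.1873.
Step k = 2:
  phi_22 = [rho(2) - phi_11 rho(1)] / [1 - phi_11 rho(1)] = [-0.1236 - (0.1873)(0.1873)] / [1 - (0.1873)(0.1873)]
         = -0.15868129 / 0.96491871 = -0.16445.
  Update: phi_21 = phi_11 - phi_22 phi_11 = 0.1873 - (-0.16445)(0.1873) = 0.218102.
Step k = 3:
  phi_33 = [rho(3) - phi_21 rho(2) - phi_22 rho(1)] / [1 - phi_21 rho(1) - phi_22 rho(2)]
    numerator   = -0.1329 - (0.218102)(-0.1236) - (-0.16445)(0.1873) = -0.07514108
    denominator = 1 - (0.218102)(0.1873) - (-0.16445)(-0.1236) = 0.9388235
  phi_33 = -0.07514108 / 0.9388235 = -0.08.
Therefore phi_{33} = -0.0800.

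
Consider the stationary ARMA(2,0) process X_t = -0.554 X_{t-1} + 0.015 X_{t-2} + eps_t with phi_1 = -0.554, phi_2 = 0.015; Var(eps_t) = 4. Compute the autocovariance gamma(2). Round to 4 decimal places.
\gamma(2) = 1.9112

Multiply the model equation by X_{t-k} and take expectations. With theta_0 = psi_0 = 1 and psi_j the MA(infinity) weights, this gives
  gamma(k) - sum_i phi_i gamma(k-i) = c_k,
  c_k = sigma^2 * sum_{j=k..q} theta_j psi_{j-k}   (c_k = 0 for k > q),
using gamma(-m) = gamma(m).
Pure AR (q = 0): c_0 = sigma^2 = 4, c_k = 0 for k >= 1.
Equations for k = 0, 1, 2 (AR order 2, c_2 = 0):
  (E0) gamma(0) = phi_1 gamma(1) + phi_2 gamma(2) + c_0
  (E1) gamma(1) = phi_1 gamma(0) + phi_2 gamma(1) + c_1
  (E2) gamma(2) = phi_1 gamma(1) + phi_2 gamma(0)
From (E1): gamma(1) = A gamma(0) + B with
  A = phi_1 / (1 - phi_2) = -0.554 / 0.985 = -0.562437,   B = c_1 / (1 - phi_2) = 0 / 0.985 = 0.
Insert (E2) into (E0): gamma(0) (1 - phi_2^2) = phi_1 (1 + phi_2) gamma(1) + c_0.
  phi_1 (1 + phi_2) = (-0.554)(1.015) = -0.56231,   1 - phi_2^2 = 0.999775.
Replace gamma(1) by A gamma(0) + B and collect gamma(0):
  gamma(0) [0.999775 - (-0.56231)(-0.562437)] = c_0 = 4
  gamma(0) * 0.683511 = 4
  gamma(0) = 4 / 0.683511 = 5.852134.
  gamma(1) = A gamma(0) = (-0.562437)(5.852134) = -3.291454.
  gamma(2) = phi_1 gamma(1) + phi_2 gamma(0) = (-0.554)(-3.291454) + (0.015)(5.852134) = 1.911248.
Therefore gamma(2) = 1.9112 (to 4 decimal places).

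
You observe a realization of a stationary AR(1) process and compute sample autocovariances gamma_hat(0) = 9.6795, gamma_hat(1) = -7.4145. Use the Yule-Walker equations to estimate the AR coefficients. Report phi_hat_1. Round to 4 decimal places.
\hat\phi_{1} = -0.7660

The Yule-Walker equations for an AR(p) process read, in matrix form,
  Gamma_p phi = r_p,   with   (Gamma_p)_{ij} = gamma(|i - j|),
                       (r_p)_i = gamma(i),   i,j = 1..p.
Substitute the sample gammas (Toeplitz matrix and right-hand side of size 1):
  Gamma_p = [[9.6795]]
  r_p     = [-7.4145]
With p = 1 this is the single equation gamma(0) phi_1 = gamma(1):
  phi_hat_1 = gamma(1) / gamma(0) = -7.4145 / 9.6795 = -0.7660.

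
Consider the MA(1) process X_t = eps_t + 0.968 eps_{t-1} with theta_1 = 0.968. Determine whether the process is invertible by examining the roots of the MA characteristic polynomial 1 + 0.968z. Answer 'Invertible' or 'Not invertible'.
\text{Invertible}

The MA(q) characteristic polynomial is P(z) = 1 + 0.968z.
Invertibility requires all roots to lie outside the unit circle, i.e. |z| > 1 for every root.
This is linear in z: 1 + (0.968) z = 0  =>  z = -1/(0.968) = -1.033058,  |z| = 1.033058.
Moduli of all roots: 1.0331.
All moduli strictly greater than 1? Yes.
Verdict: Invertible.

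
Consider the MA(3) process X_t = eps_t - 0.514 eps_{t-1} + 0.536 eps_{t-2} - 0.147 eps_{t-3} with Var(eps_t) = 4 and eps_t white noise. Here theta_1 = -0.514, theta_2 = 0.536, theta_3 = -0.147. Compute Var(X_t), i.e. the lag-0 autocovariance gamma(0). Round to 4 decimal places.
\gamma(0) = 6.2924

For an MA(q) process X_t = eps_t + sum_i theta_i eps_{t-i} with
Var(eps_t) = sigma^2, the variance is
  gamma(0) = sigma^2 * (1 + sum_i theta_i^2).
  sum_i theta_i^2 = (-0.514)^2 + (0.536)^2 + (-0.147)^2 = 0.264196 + 0.287296 + 0.021609 = 0.573101.
  gamma(0) = 4 * (1 + 0.573101) = 4 * 1.573101 = 6.292404, which rounds to 6.2924.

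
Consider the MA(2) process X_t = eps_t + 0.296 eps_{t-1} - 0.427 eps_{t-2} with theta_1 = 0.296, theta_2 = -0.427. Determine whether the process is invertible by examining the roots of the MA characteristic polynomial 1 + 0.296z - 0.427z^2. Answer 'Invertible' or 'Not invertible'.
\text{Invertible}

The MA(q) characteristic polynomial is P(z) = 1 + 0.296z - 0.427z^2.
Invertibility requires all roots to lie outside the unit circle, i.e. |z| > 1 for every root.
Set 1 + (0.296) z + (-0.427) z^2 = 0, i.e. a z^2 + b z + c = 0 with a = -0.427, b = 0.296, c = 1.
Discriminant D = b^2 - 4ac = (0.296)^2 - 4*(-0.427)*1 = 0.087616 - (-1.708) = 1.795616.
D >= 0, so the roots are real: z = (-b +/- sqrt(D)) / (2a) = (-0.296 +/- 1.340006) / (-0.854).
  z_1 = (-0.296 + 1.340006) / (-0.854) = -1.2225,   |z_1| = 1.2225.
  z_2 = (-0.296 - 1.340006) / (-0.854) = 1.9157,   |z_2| = 1.9157.
Moduli of all roots: 1.2225, 1.9157.
All moduli strictly greater than 1? Yes.
Verdict: Invertible.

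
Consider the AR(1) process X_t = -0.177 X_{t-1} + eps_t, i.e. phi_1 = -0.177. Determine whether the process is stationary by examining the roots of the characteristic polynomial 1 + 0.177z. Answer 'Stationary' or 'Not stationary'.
\text{Stationary}

The AR(p) characteristic polynomial is P(z) = 1 + 0.177z.
Stationarity requires all roots to lie outside the unit circle, i.e. |z| > 1 for every root.
This is linear in z: 1 + (0.177) z = 0  =>  z = -1/(0.177) = -5.649718,  |z| = 5.649718.
Moduli of all roots: 5.6497.
All moduli strictly greater than 1? Yes.
Verdict: Stationary.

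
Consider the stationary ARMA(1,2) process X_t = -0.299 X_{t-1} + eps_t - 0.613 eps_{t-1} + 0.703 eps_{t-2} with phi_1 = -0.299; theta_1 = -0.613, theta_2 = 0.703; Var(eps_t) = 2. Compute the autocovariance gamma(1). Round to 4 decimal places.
\gamma(1) = -4.2288

Multiply the model equation by X_{t-k} and take expectations. With theta_0 = psi_0 = 1 and psi_j the MA(infinity) weights, this gives
  gamma(k) - sum_i phi_i gamma(k-i) = c_k,
  c_k = sigma^2 * sum_{j=k..q} theta_j psi_{j-k}   (c_k = 0 for k > q),
using gamma(-m) = gamma(m).
psi-weights needed (psi_j = theta_j + sum_i phi_i psi_{j-i}):
  psi_1 = theta_1 + phi_1 = -0.613 + (-0.299) = -0.912
  psi_2 = theta_2 + phi_1 psi_1 = 0.703 + (-0.299)(-0.912) = 0.975688
Right-hand sides:
  c_0 = sigma^2 (1 + theta_1 psi_1 + theta_2 psi_2) = 2 * (1 + (-0.613)(-0.912) + (0.703)(0.975688)) = 2 * 2.244965 = 4.489929
  c_1 = sigma^2 (theta_1 + theta_2 psi_1) = 2 * (-0.613 + (0.703)(-0.912)) = -2.508272
  c_2 = sigma^2 theta_2 = 2 * (0.703) = 1.406
Equations for k = 0 and k = 1 (AR order 1):
  gamma(0) = phi_1 gamma(1) + c_0
  gamma(1) = phi_1 gamma(0) + c_1
Substituting the second into the first: gamma(0) (1 - phi_1^2) = c_0 + phi_1 c_1, so
  gamma(0) = (c_0 + phi_1 c_1) / (1 - phi_1^2) = (4.489929 + (-0.299)(-2.508272)) / (1 - (-0.299)^2) = 5.239903 / 0.910599 = 5.754347.
  gamma(1) = phi_1 gamma(0) + c_1 = (-0.299)(5.754347) + (-2.508272) = -4.228822.
Therefore gamma(1) = -4.2288 (to 4 decimal places).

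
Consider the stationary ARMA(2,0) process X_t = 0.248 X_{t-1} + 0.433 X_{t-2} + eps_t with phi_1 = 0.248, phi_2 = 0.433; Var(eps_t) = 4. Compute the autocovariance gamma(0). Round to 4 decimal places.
\gamma(0) = 6.0876

Multiply the model equation by X_{t-k} and take expectations. With theta_0 = psi_0 = 1 and psi_j the MA(infinity) weights, this gives
  gamma(k) - sum_i phi_i gamma(k-i) = c_k,
  c_k = sigma^2 * sum_{j=k..q} theta_j psi_{j-k}   (c_k = 0 for k > q),
using gamma(-m) = gamma(m).
Pure AR (q = 0): c_0 = sigma^2 = 4, c_k = 0 for k >= 1.
Equations for k = 0, 1, 2 (AR order 2, c_2 = 0):
  (E0) gamma(0) = phi_1 gamma(1) + phi_2 gamma(2) + c_0
  (E1) gamma(1) = phi_1 gamma(0) + phi_2 gamma(1) + c_1
  (E2) gamma(2) = phi_1 gamma(1) + phi_2 gamma(0)
From (E1): gamma(1) = A gamma(0) + B with
  A = phi_1 / (1 - phi_2) = 0.248 / 0.567 = 0.43739,   B = c_1 / (1 - phi_2) = 0 / 0.567 = 0.
Insert (E2) into (E0): gamma(0) (1 - phi_2^2) = phi_1 (1 + phi_2) gamma(1) + c_0.
  phi_1 (1 + phi_2) = (0.248)(1.433) = 0.355384,   1 - phi_2^2 = 0.812511.
Replace gamma(1) by A gamma(0) + B and collect gamma(0):
  gamma(0) [0.812511 - (0.355384)(0.43739)] = c_0 = 4
  gamma(0) * 0.65707 = 4
  gamma(0) = 4 / 0.65707 = 6.087634.
Therefore gamma(0) = 6.0876 (to 4 decimal places).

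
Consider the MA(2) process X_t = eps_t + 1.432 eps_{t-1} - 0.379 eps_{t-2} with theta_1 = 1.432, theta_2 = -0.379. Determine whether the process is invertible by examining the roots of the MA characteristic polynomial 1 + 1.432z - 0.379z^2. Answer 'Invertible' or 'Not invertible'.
\text{Not invertible}

The MA(q) characteristic polynomial is P(z) = 1 + 1.432z - 0.379z^2.
Invertibility requires all roots to lie outside the unit circle, i.e. |z| > 1 for every root.
Set 1 + (1.432) z + (-0.379) z^2 = 0, i.e. a z^2 + b z + c = 0 with a = -0.379, b = 1.432, c = 1.
Discriminant D = b^2 - 4ac = (1.432)^2 - 4*(-0.379)*1 = 2.050624 - (-1.516) = 3.566624.
D >= 0, so the roots are real: z = (-b +/- sqrt(D)) / (2a) = (-1.432 +/- 1.888551) / (-0.758).
  z_1 = (-1.432 + 1.888551) / (-0.758) = -0.6023,   |z_1| = 0.6023.
  z_2 = (-1.432 - 1.888551) / (-0.758) = 4.3807,   |z_2| = 4.3807.
Moduli of all roots: 0.6023, 4.3807.
All moduli strictly greater than 1? No.
Verdict: Not invertible.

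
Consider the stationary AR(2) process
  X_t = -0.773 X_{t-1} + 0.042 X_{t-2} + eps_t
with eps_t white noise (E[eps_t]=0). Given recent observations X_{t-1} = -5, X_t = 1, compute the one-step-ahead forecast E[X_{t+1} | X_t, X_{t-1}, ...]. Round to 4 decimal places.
E[X_{t+1} \mid \mathcal F_t] = -0.9830

For an AR(p) model X_t = c + sum_i phi_i X_{t-i} + eps_t, the
one-step-ahead conditional mean is
  E[X_{t+1} | X_t, ...] = c + sum_i phi_i X_{t+1-i}.
Substitute known values:
  E[X_{t+1} | ...] = (-0.773) * (1) + (0.042) * (-5)
                   = -0.9830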